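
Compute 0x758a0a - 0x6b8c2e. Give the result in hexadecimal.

0x9fddc

Subtract column by column in base 16:
  a-e → c (borrow)
  0-2-1 → d (borrow)
  a-c-1 → d (borrow)
  8-8-1 → f (borrow)
  5-b-1 → 9 (borrow)
  7-6-1 → 0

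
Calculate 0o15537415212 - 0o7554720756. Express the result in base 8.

Subtract column by column in base 8:
  2-6 → 4 (borrow)
  1-5-1 → 3 (borrow)
  2-7-1 → 2 (borrow)
  5-0-1 → 4
  1-2 → 7 (borrow)
  4-7-1 → 4 (borrow)
  7-4-1 → 2
  3-5 → 6 (borrow)
  5-5-1 → 7 (borrow)
  5-7-1 → 5 (borrow)
  1-0-1 → 0

0o5762474234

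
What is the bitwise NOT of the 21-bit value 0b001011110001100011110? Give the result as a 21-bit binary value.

Invert each bit: 001011110001100011110 → 110100001110011100001.

0b110100001110011100001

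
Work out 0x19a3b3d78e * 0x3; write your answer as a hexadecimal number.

Multiply each base-16 digit by 3, carrying:
  e×3 = 42 → write a carry 2
  8×3+2 = 26 → write a carry 1
  7×3+1 = 22 → write 6 carry 1
  d×3+1 = 40 → write 8 carry 2
  3×3+2 = 11 → write b
  b×3 = 33 → write 1 carry 2
  3×3+2 = 11 → write b
  a×3 = 30 → write e carry 1
  9×3+1 = 28 → write c carry 1
  1×3+1 = 4 → write 4

0x4ceb1b86aa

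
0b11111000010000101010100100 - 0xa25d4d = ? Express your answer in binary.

0b11001111101010110101010111

0xa25d4d = 0b101000100101110101001101 in binary.
Subtract column by column in base 2:
  0-1 → 1 (borrow)
  0-0-1 → 1 (borrow)
  1-1-1 → 1 (borrow)
  0-1-1 → 0 (borrow)
  0-0-1 → 1 (borrow)
  1-0-1 → 0
  0-1 → 1 (borrow)
  1-0-1 → 0
  0-1 → 1 (borrow)
  1-0-1 → 0
  0-1 → 1 (borrow)
  1-1-1 → 1 (borrow)
  0-1-1 → 0 (borrow)
  0-0-1 → 1 (borrow)
  0-1-1 → 0 (borrow)
  0-0-1 → 1 (borrow)
  1-0-1 → 0
  0-1 → 1 (borrow)
  0-0-1 → 1 (borrow)
  0-0-1 → 1 (borrow)
  0-0-1 → 1 (borrow)
  1-1-1 → 1 (borrow)
  1-0-1 → 0
  1-1 → 0
  1-0 → 1
  1-0 → 1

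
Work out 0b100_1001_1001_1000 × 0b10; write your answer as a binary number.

Multiply each base-2 digit by 2, carrying:
  0×2 = 0 → write 0
  0×2 = 0 → write 0
  0×2 = 0 → write 0
  1×2 = 2 → write 0 carry 1
  1×2+1 = 3 → write 1 carry 1
  0×2+1 = 1 → write 1
  0×2 = 0 → write 0
  1×2 = 2 → write 0 carry 1
  1×2+1 = 3 → write 1 carry 1
  0×2+1 = 1 → write 1
  0×2 = 0 → write 0
  1×2 = 2 → write 0 carry 1
  0×2+1 = 1 → write 1
  0×2 = 0 → write 0
  1×2 = 2 → write 0 carry 1
  remaining carry: 1

0b1001001100110000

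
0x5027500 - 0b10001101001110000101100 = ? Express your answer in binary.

0b100101110111101100011010100

0x5027500 = 0b101000000100111010100000000 in binary.
Subtract column by column in base 2:
  0-0 → 0
  0-0 → 0
  0-1 → 1 (borrow)
  0-1-1 → 0 (borrow)
  0-0-1 → 1 (borrow)
  0-1-1 → 0 (borrow)
  0-0-1 → 1 (borrow)
  0-0-1 → 1 (borrow)
  1-0-1 → 0
  0-0 → 0
  1-1 → 0
  0-1 → 1 (borrow)
  1-1-1 → 1 (borrow)
  1-0-1 → 0
  1-0 → 1
  0-1 → 1 (borrow)
  0-0-1 → 1 (borrow)
  1-1-1 → 1 (borrow)
  0-1-1 → 0 (borrow)
  0-0-1 → 1 (borrow)
  0-0-1 → 1 (borrow)
  0-0-1 → 1 (borrow)
  0-1-1 → 0 (borrow)
  0-0-1 → 1 (borrow)
  1-0-1 → 0
  0-0 → 0
  1-0 → 1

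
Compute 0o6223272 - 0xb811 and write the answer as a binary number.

0o6223272 = 0b110010010011010111010 in binary.
0xb811 = 0b1011100000010001 in binary.
Subtract column by column in base 2:
  0-1 → 1 (borrow)
  1-0-1 → 0
  0-0 → 0
  1-0 → 1
  1-1 → 0
  1-0 → 1
  0-0 → 0
  1-0 → 1
  0-0 → 0
  1-0 → 1
  1-0 → 1
  0-1 → 1 (borrow)
  0-1-1 → 0 (borrow)
  1-1-1 → 1 (borrow)
  0-0-1 → 1 (borrow)
  0-1-1 → 0 (borrow)
  1-0-1 → 0
  0-0 → 0
  0-0 → 0
  1-0 → 1
  1-0 → 1

0b110000110111010101001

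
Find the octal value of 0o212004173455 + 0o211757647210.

0o423764042665

Add column by column in base 8, right to left:
  5+0 = 5
  5+1 = 6
  4+2 = 6
  3+7 = 2 carry 1
  7+4+1 = 4 carry 1
  1+6+1 = 0 carry 1
  4+7+1 = 4 carry 1
  0+5+1 = 6
  0+7 = 7
  2+1 = 3
  1+1 = 2
  2+2 = 4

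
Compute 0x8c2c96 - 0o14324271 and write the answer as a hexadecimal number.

0o14324271 = 0x31a8b9 in hexadecimal.
Subtract column by column in base 16:
  6-9 → d (borrow)
  9-b-1 → d (borrow)
  c-8-1 → 3
  2-a → 8 (borrow)
  c-1-1 → a
  8-3 → 5

0x5a83dd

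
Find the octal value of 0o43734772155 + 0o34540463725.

0o100475456102

Add column by column in base 8, right to left:
  5+5 = 2 carry 1
  5+2+1 = 0 carry 1
  1+7+1 = 1 carry 1
  2+3+1 = 6
  7+6 = 5 carry 1
  7+4+1 = 4 carry 1
  4+0+1 = 5
  3+4 = 7
  7+5 = 4 carry 1
  3+4+1 = 0 carry 1
  4+3+1 = 0 carry 1
  final carry 1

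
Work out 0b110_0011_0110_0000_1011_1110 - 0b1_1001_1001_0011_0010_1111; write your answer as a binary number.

Subtract column by column in base 2:
  0-1 → 1 (borrow)
  1-1-1 → 1 (borrow)
  1-1-1 → 1 (borrow)
  1-1-1 → 1 (borrow)
  1-0-1 → 0
  1-1 → 0
  0-0 → 0
  1-0 → 1
  0-1 → 1 (borrow)
  0-1-1 → 0 (borrow)
  0-0-1 → 1 (borrow)
  0-0-1 → 1 (borrow)
  0-1-1 → 0 (borrow)
  1-0-1 → 0
  1-0 → 1
  0-1 → 1 (borrow)
  1-1-1 → 1 (borrow)
  1-0-1 → 0
  0-0 → 0
  0-1 → 1 (borrow)
  0-1-1 → 0 (borrow)
  1-0-1 → 0
  1-0 → 1

0b10010011100110110001111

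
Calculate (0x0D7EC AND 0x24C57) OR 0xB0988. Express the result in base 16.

0x0D7EC AND 0x24C57 = 0x04444.
Then OR with 0xB0988.

0xB4DCC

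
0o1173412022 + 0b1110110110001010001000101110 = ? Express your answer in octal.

0b1110110110001010001000101110 = 0o1666121056 in octal.
Add column by column in base 8, right to left:
  2+6 = 0 carry 1
  2+5+1 = 0 carry 1
  0+0+1 = 1
  2+1 = 3
  1+2 = 3
  4+1 = 5
  3+6 = 1 carry 1
  7+6+1 = 6 carry 1
  1+6+1 = 0 carry 1
  1+1+1 = 3

0o3061533100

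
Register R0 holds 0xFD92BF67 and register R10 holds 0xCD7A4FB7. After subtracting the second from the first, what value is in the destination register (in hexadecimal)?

0x30186FB0

Subtract column by column in base 16:
  7-7 → 0
  6-B → B (borrow)
  F-F-1 → F (borrow)
  B-4-1 → 6
  2-A → 8 (borrow)
  9-7-1 → 1
  D-D → 0
  F-C → 3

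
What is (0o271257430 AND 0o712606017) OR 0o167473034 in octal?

0o271257430 AND 0o712606017 = 0o210206010.
Then OR with 0o167473034.

0o377677034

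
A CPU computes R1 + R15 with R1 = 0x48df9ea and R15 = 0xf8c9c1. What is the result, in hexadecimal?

0x586c3ab

Add column by column in base 16, right to left:
  a+1 = b
  e+c = a carry 1
  9+9+1 = 3 carry 1
  f+c+1 = c carry 1
  d+8+1 = 6 carry 1
  8+f+1 = 8 carry 1
  4+0+1 = 5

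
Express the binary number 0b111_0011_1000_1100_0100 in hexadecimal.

Group the bits into nibbles: 0111 0011 1000 1100 0100 → 738c4.

0x738c4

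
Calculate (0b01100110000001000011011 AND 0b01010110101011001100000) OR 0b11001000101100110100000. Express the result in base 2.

0b11001110101101110100000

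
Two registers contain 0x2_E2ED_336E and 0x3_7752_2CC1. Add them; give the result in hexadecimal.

Add column by column in base 16, right to left:
  E+1 = F
  6+C = 2 carry 1
  3+C+1 = 0 carry 1
  3+2+1 = 6
  D+2 = F
  E+5 = 3 carry 1
  2+7+1 = A
  E+7 = 5 carry 1
  2+3+1 = 6

0x65A3F602F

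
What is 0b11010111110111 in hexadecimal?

Group the bits into nibbles: 0011 0101 1111 0111 → 35F7.

0x35F7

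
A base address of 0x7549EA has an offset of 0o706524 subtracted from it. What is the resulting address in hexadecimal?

0x71BC96

0o706524 = 0x38D54 in hexadecimal.
Subtract column by column in base 16:
  A-4 → 6
  E-5 → 9
  9-D → C (borrow)
  4-8-1 → B (borrow)
  5-3-1 → 1
  7-0 → 7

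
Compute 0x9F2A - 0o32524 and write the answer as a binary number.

0b110100111010110

0x9F2A = 0b1001111100101010 in binary.
0o32524 = 0b11010101010100 in binary.
Subtract column by column in base 2:
  0-0 → 0
  1-0 → 1
  0-1 → 1 (borrow)
  1-0-1 → 0
  0-1 → 1 (borrow)
  1-0-1 → 0
  0-1 → 1 (borrow)
  0-0-1 → 1 (borrow)
  1-1-1 → 1 (borrow)
  1-0-1 → 0
  1-1 → 0
  1-0 → 1
  1-1 → 0
  0-1 → 1 (borrow)
  0-0-1 → 1 (borrow)
  1-0-1 → 0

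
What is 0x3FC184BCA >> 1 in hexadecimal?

1 bits is not a whole number of base-16 digits; in binary: 1111111100000110000100101111001010 >> 1 = 111111110000011000010010111100101.

0x1FE0C25E5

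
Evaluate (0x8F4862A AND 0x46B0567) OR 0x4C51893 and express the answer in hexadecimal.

0x4E51CB3

0x8F4862A AND 0x46B0567 = 0x0600422.
Then OR with 0x4C51893.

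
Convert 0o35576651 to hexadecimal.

Each octal digit is 3 bits: 3=011 5=101 5=101 7=111 6=110 6=110 5=101 1=001.
Group the bits into nibbles: 0111 0110 1111 1101 1010 1001 → 76FDA9.

0x76FDA9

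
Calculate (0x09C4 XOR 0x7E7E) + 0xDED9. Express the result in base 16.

0x15693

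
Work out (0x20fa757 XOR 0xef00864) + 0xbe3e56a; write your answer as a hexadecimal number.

0x18e3949d

First 0x20fa757 XOR 0xef00864 = 0xcffaf33.
Add column by column in base 16, right to left:
  3+a = d
  3+6 = 9
  f+5 = 4 carry 1
  a+e+1 = 9 carry 1
  f+3+1 = 3 carry 1
  f+e+1 = e carry 1
  c+b+1 = 8 carry 1
  final carry 1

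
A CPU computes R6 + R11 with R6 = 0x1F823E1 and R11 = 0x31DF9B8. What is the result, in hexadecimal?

Add column by column in base 16, right to left:
  1+8 = 9
  E+B = 9 carry 1
  3+9+1 = D
  2+F = 1 carry 1
  8+D+1 = 6 carry 1
  F+1+1 = 1 carry 1
  1+3+1 = 5

0x5161D99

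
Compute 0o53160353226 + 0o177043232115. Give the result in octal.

0o252223605343

Add column by column in base 8, right to left:
  6+5 = 3 carry 1
  2+1+1 = 4
  2+1 = 3
  3+2 = 5
  5+3 = 0 carry 1
  3+2+1 = 6
  0+3 = 3
  6+4 = 2 carry 1
  1+0+1 = 2
  3+7 = 2 carry 1
  5+7+1 = 5 carry 1
  0+1+1 = 2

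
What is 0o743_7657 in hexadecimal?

Each octal digit is 3 bits: 7=111 4=100 3=011 7=111 6=110 5=101 7=111.
Group the bits into nibbles: 0001 1110 0011 1111 1010 1111 → 1E3FAF.

0x1E3FAF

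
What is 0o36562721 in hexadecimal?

Each octal digit is 3 bits: 3=011 6=110 5=101 6=110 2=010 7=111 2=010 1=001.
Group the bits into nibbles: 0111 1010 1110 0101 1101 0001 → 7AE5D1.

0x7AE5D1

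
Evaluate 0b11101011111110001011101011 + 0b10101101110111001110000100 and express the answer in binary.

Add column by column in base 2, right to left:
  1+0 = 1
  1+0 = 1
  0+1 = 1
  1+0 = 1
  0+0 = 0
  1+0 = 1
  1+0 = 1
  1+1 = 0 carry 1
  0+1+1 = 0 carry 1
  1+1+1 = 1 carry 1
  0+0+1 = 1
  0+0 = 0
  0+1 = 1
  1+1 = 0 carry 1
  1+1+1 = 1 carry 1
  1+0+1 = 0 carry 1
  1+1+1 = 1 carry 1
  1+1+1 = 1 carry 1
  1+1+1 = 1 carry 1
  1+0+1 = 0 carry 1
  0+1+1 = 0 carry 1
  1+1+1 = 1 carry 1
  0+0+1 = 1
  1+1 = 0 carry 1
  1+0+1 = 0 carry 1
  1+1+1 = 1 carry 1
  final carry 1

0b110011001110101011001101111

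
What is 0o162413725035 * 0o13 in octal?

0o2353603047477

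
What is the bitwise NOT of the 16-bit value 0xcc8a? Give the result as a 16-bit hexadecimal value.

0x3375

Each hex digit d becomes f−d:
  c→3, c→3, 8→7, a→5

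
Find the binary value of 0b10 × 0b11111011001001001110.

0b111110110010010011100

Multiply each base-2 digit by 2, carrying:
  0×2 = 0 → write 0
  1×2 = 2 → write 0 carry 1
  1×2+1 = 3 → write 1 carry 1
  1×2+1 = 3 → write 1 carry 1
  0×2+1 = 1 → write 1
  0×2 = 0 → write 0
  1×2 = 2 → write 0 carry 1
  0×2+1 = 1 → write 1
  0×2 = 0 → write 0
  1×2 = 2 → write 0 carry 1
  0×2+1 = 1 → write 1
  0×2 = 0 → write 0
  1×2 = 2 → write 0 carry 1
  1×2+1 = 3 → write 1 carry 1
  0×2+1 = 1 → write 1
  1×2 = 2 → write 0 carry 1
  1×2+1 = 3 → write 1 carry 1
  1×2+1 = 3 → write 1 carry 1
  1×2+1 = 3 → write 1 carry 1
  1×2+1 = 3 → write 1 carry 1
  remaining carry: 1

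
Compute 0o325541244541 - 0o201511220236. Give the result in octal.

Subtract column by column in base 8:
  1-6 → 3 (borrow)
  4-3-1 → 0
  5-2 → 3
  4-0 → 4
  4-2 → 2
  2-2 → 0
  1-1 → 0
  4-1 → 3
  5-5 → 0
  5-1 → 4
  2-0 → 2
  3-2 → 1

0o124030024303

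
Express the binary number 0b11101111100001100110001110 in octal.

Group the bits in threes: 011 101 111 100 001 100 110 001 110 → 357414616.

0o357414616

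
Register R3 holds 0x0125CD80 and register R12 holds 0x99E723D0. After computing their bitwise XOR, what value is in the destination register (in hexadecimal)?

0x98C2EE50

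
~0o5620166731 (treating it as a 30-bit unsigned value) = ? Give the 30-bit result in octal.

Each oct digit d becomes 7−d:
  5→2, 6→1, 2→5, 0→7, 1→6, 6→1, 6→1, 7→0, 3→4, 1→6

0o2157611046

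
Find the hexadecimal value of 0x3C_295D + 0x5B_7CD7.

0x97A634

Add column by column in base 16, right to left:
  D+7 = 4 carry 1
  5+D+1 = 3 carry 1
  9+C+1 = 6 carry 1
  2+7+1 = A
  C+B = 7 carry 1
  3+5+1 = 9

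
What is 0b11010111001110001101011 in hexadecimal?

0x6b9c6b

Group the bits into nibbles: 0110 1011 1001 1100 0110 1011 → 6b9c6b.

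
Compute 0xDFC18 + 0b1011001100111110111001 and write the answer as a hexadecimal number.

0x3ACBD1

0b1011001100111110111001 = 0x2CCFB9 in hexadecimal.
Add column by column in base 16, right to left:
  8+9 = 1 carry 1
  1+B+1 = D
  C+F = B carry 1
  F+C+1 = C carry 1
  D+C+1 = A carry 1
  0+2+1 = 3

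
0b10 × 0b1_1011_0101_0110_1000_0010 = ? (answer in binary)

0b1101101010110100000100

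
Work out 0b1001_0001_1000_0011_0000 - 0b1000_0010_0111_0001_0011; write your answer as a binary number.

Subtract column by column in base 2:
  0-1 → 1 (borrow)
  0-1-1 → 0 (borrow)
  0-0-1 → 1 (borrow)
  0-0-1 → 1 (borrow)
  1-1-1 → 1 (borrow)
  1-0-1 → 0
  0-0 → 0
  0-0 → 0
  0-1 → 1 (borrow)
  0-1-1 → 0 (borrow)
  0-1-1 → 0 (borrow)
  1-0-1 → 0
  1-0 → 1
  0-1 → 1 (borrow)
  0-0-1 → 1 (borrow)
  0-0-1 → 1 (borrow)
  1-0-1 → 0
  0-0 → 0
  0-0 → 0
  1-1 → 0

0b1111000100011101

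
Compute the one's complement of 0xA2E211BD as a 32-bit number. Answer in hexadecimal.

Each hex digit d becomes F−d:
  A→5, 2→D, E→1, 2→D, 1→E, 1→E, B→4, D→2

0x5D1DEE42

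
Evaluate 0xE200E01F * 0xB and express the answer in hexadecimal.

0x9B609A155

Multiply each base-16 digit by 11, carrying:
  F×11 = 165 → write 5 carry 10
  1×11+10 = 21 → write 5 carry 1
  0×11+1 = 1 → write 1
  E×11 = 154 → write A carry 9
  0×11+9 = 9 → write 9
  0×11 = 0 → write 0
  2×11 = 22 → write 6 carry 1
  E×11+1 = 155 → write B carry 9
  remaining carry: 9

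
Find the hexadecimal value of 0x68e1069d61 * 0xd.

Multiply each base-16 digit by 13, carrying:
  1×13 = 13 → write d
  6×13 = 78 → write e carry 4
  d×13+4 = 173 → write d carry 10
  9×13+10 = 127 → write f carry 7
  6×13+7 = 85 → write 5 carry 5
  0×13+5 = 5 → write 5
  1×13 = 13 → write d
  e×13 = 182 → write 6 carry 11
  8×13+11 = 115 → write 3 carry 7
  6×13+7 = 85 → write 5 carry 5
  remaining carry: 5

0x5536d55fded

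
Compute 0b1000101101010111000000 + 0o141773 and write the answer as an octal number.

0o10714673

0b1000101101010111000000 = 0o10552700 in octal.
Add column by column in base 8, right to left:
  0+3 = 3
  0+7 = 7
  7+7 = 6 carry 1
  2+1+1 = 4
  5+4 = 1 carry 1
  5+1+1 = 7
  0+0 = 0
  1+0 = 1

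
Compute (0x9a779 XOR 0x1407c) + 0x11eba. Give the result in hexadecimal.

First 0x9a779 XOR 0x1407c = 0x8e705.
Add column by column in base 16, right to left:
  5+a = f
  0+b = b
  7+e = 5 carry 1
  e+1+1 = 0 carry 1
  8+1+1 = a

0xa05bf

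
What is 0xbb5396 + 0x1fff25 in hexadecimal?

0xdb52bb

Add column by column in base 16, right to left:
  6+5 = b
  9+2 = b
  3+f = 2 carry 1
  5+f+1 = 5 carry 1
  b+f+1 = b carry 1
  b+1+1 = d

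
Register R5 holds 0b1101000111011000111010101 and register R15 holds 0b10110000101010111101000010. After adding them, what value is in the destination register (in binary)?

0b100011001100110000100010111

Add column by column in base 2, right to left:
  1+0 = 1
  0+1 = 1
  1+0 = 1
  0+0 = 0
  1+0 = 1
  0+0 = 0
  1+1 = 0 carry 1
  1+0+1 = 0 carry 1
  1+1+1 = 1 carry 1
  0+1+1 = 0 carry 1
  0+1+1 = 0 carry 1
  0+1+1 = 0 carry 1
  1+0+1 = 0 carry 1
  1+1+1 = 1 carry 1
  0+0+1 = 1
  1+1 = 0 carry 1
  1+0+1 = 0 carry 1
  1+1+1 = 1 carry 1
  0+0+1 = 1
  0+0 = 0
  0+0 = 0
  1+0 = 1
  0+1 = 1
  1+1 = 0 carry 1
  1+0+1 = 0 carry 1
  0+1+1 = 0 carry 1
  final carry 1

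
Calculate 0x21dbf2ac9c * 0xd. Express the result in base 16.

0x1b82b52c3ec

Multiply each base-16 digit by 13, carrying:
  c×13 = 156 → write c carry 9
  9×13+9 = 126 → write e carry 7
  c×13+7 = 163 → write 3 carry 10
  a×13+10 = 140 → write c carry 8
  2×13+8 = 34 → write 2 carry 2
  f×13+2 = 197 → write 5 carry 12
  b×13+12 = 155 → write b carry 9
  d×13+9 = 178 → write 2 carry 11
  1×13+11 = 24 → write 8 carry 1
  2×13+1 = 27 → write b carry 1
  remaining carry: 1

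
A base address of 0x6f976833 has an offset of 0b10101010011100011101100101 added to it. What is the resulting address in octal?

0o16220227630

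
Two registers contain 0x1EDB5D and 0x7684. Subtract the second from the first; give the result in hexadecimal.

0x1E64D9

Subtract column by column in base 16:
  D-4 → 9
  5-8 → D (borrow)
  B-6-1 → 4
  D-7 → 6
  E-0 → E
  1-0 → 1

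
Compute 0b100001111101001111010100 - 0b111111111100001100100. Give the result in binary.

0b11001111101101101110000

Subtract column by column in base 2:
  0-0 → 0
  0-0 → 0
  1-1 → 0
  0-0 → 0
  1-0 → 1
  0-1 → 1 (borrow)
  1-1-1 → 1 (borrow)
  1-0-1 → 0
  1-0 → 1
  1-0 → 1
  0-0 → 0
  0-1 → 1 (borrow)
  1-1-1 → 1 (borrow)
  0-1-1 → 0 (borrow)
  1-1-1 → 1 (borrow)
  1-1-1 → 1 (borrow)
  1-1-1 → 1 (borrow)
  1-1-1 → 1 (borrow)
  1-1-1 → 1 (borrow)
  0-1-1 → 0 (borrow)
  0-1-1 → 0 (borrow)
  0-0-1 → 1 (borrow)
  0-0-1 → 1 (borrow)
  1-0-1 → 0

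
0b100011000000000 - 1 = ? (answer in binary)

0b100010111111111

The trailing 9 digits are 0, so subtracting 1 borrows through: they become 1 and the next digit up decrements.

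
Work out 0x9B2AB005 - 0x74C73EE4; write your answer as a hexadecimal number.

0x26637121

Subtract column by column in base 16:
  5-4 → 1
  0-E → 2 (borrow)
  0-E-1 → 1 (borrow)
  B-3-1 → 7
  A-7 → 3
  2-C → 6 (borrow)
  B-4-1 → 6
  9-7 → 2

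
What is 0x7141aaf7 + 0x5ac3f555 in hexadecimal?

Add column by column in base 16, right to left:
  7+5 = c
  f+5 = 4 carry 1
  a+5+1 = 0 carry 1
  a+f+1 = a carry 1
  1+3+1 = 5
  4+c = 0 carry 1
  1+a+1 = c
  7+5 = c

0xcc05a04c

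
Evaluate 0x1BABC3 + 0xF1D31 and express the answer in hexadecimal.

0x2AC8F4

Add column by column in base 16, right to left:
  3+1 = 4
  C+3 = F
  B+D = 8 carry 1
  A+1+1 = C
  B+F = A carry 1
  1+0+1 = 2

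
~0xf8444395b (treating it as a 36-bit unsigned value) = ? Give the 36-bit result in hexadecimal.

Each hex digit d becomes f−d:
  f→0, 8→7, 4→b, 4→b, 4→b, 3→c, 9→6, 5→a, b→4

0x07bbbc6a4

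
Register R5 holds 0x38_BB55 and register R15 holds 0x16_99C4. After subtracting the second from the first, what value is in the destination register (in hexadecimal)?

Subtract column by column in base 16:
  5-4 → 1
  5-C → 9 (borrow)
  B-9-1 → 1
  B-9 → 2
  8-6 → 2
  3-1 → 2

0x222191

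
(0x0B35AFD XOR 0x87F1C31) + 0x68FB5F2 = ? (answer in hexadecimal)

First 0x0B35AFD XOR 0x87F1C31 = 0x8CC46CC.
Add column by column in base 16, right to left:
  C+2 = E
  C+F = B carry 1
  6+5+1 = C
  4+B = F
  C+F = B carry 1
  C+8+1 = 5 carry 1
  8+6+1 = F

0xF5BFCBE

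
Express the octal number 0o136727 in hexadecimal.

0xBDD7

Each octal digit is 3 bits: 1=001 3=011 6=110 7=111 2=010 7=111.
Group the bits into nibbles: 1011 1101 1101 0111 → BDD7.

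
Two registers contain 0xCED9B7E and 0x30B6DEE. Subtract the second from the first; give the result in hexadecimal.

0x9E22D90

Subtract column by column in base 16:
  E-E → 0
  7-E → 9 (borrow)
  B-D-1 → D (borrow)
  9-6-1 → 2
  D-B → 2
  E-0 → E
  C-3 → 9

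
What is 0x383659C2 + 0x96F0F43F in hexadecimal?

0xCF274E01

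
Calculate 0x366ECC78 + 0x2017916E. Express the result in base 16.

Add column by column in base 16, right to left:
  8+E = 6 carry 1
  7+6+1 = E
  C+1 = D
  C+9 = 5 carry 1
  E+7+1 = 6 carry 1
  6+1+1 = 8
  6+0 = 6
  3+2 = 5

0x56865DE6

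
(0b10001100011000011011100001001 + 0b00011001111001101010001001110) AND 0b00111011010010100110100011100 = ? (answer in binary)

0b100010010010000100100010100

Add column by column in base 2, right to left:
  1+0 = 1
  0+1 = 1
  0+1 = 1
  1+1 = 0 carry 1
  0+0+1 = 1
  0+0 = 0
  0+1 = 1
  0+0 = 0
  1+0 = 1
  1+0 = 1
  1+1 = 0 carry 1
  0+0+1 = 1
  1+1 = 0 carry 1
  1+0+1 = 0 carry 1
  0+1+1 = 0 carry 1
  0+1+1 = 0 carry 1
  0+0+1 = 1
  0+0 = 0
  1+1 = 0 carry 1
  1+1+1 = 1 carry 1
  0+1+1 = 0 carry 1
  0+1+1 = 0 carry 1
  0+0+1 = 1
  1+0 = 1
  1+1 = 0 carry 1
  0+1+1 = 0 carry 1
  0+0+1 = 1
  0+0 = 0
  1+0 = 1
Sum = 0b10100110010010000101101010111; now AND with 0b00111011010010100110100011100:
  10100110010010000101101010111
& 00111011010010100110100011100
= 00100010010010000100100010100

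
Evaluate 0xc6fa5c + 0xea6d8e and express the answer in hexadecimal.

Add column by column in base 16, right to left:
  c+e = a carry 1
  5+8+1 = e
  a+d = 7 carry 1
  f+6+1 = 6 carry 1
  6+a+1 = 1 carry 1
  c+e+1 = b carry 1
  final carry 1

0x1b167ea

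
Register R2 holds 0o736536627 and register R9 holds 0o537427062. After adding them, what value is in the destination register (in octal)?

0o1476165711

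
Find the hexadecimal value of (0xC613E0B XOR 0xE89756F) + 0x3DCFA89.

0x6C545ED

First 0xC613E0B XOR 0xE89756F = 0x2E84B64.
Add column by column in base 16, right to left:
  4+9 = D
  6+8 = E
  B+A = 5 carry 1
  4+F+1 = 4 carry 1
  8+C+1 = 5 carry 1
  E+D+1 = C carry 1
  2+3+1 = 6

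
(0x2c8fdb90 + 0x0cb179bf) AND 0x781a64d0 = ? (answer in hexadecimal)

Add column by column in base 16, right to left:
  0+f = f
  9+b = 4 carry 1
  b+9+1 = 5 carry 1
  d+7+1 = 5 carry 1
  f+1+1 = 1 carry 1
  8+b+1 = 4 carry 1
  c+c+1 = 9 carry 1
  2+0+1 = 3
Sum = 0x3941554f; now AND with 0x781a64d0:
  3&7=3, 9&8=8, 4&1=0, 1&a=0, 5&6=4, 5&4=4, 4&d=4, f&0=0

0x38004440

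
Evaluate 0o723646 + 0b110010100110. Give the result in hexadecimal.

0x3B44C

0o723646 = 0x3A7A6 in hexadecimal.
0b110010100110 = 0xCA6 in hexadecimal.
Add column by column in base 16, right to left:
  6+6 = C
  A+A = 4 carry 1
  7+C+1 = 4 carry 1
  A+0+1 = B
  3+0 = 3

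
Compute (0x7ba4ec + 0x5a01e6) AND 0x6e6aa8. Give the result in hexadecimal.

0x442280

Add column by column in base 16, right to left:
  c+6 = 2 carry 1
  e+e+1 = d carry 1
  4+1+1 = 6
  a+0 = a
  b+a = 5 carry 1
  7+5+1 = d
Sum = 0xd5a6d2; now AND with 0x6e6aa8:
  d&6=4, 5&e=4, a&6=2, 6&a=2, d&a=8, 2&8=0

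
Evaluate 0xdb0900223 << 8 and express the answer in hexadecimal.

0xdb090022300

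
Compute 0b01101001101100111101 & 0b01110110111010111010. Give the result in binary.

0b01100000101000111000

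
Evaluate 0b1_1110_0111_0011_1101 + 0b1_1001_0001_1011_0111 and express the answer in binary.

0b110111100011110100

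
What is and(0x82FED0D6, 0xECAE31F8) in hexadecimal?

0x80AE10D0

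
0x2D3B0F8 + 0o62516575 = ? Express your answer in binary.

0x2D3B0F8 = 0b10110100111011000011111000 in binary.
0o62516575 = 0b110010101001110101111101 in binary.
Add column by column in base 2, right to left:
  0+1 = 1
  0+0 = 0
  0+1 = 1
  1+1 = 0 carry 1
  1+1+1 = 1 carry 1
  1+1+1 = 1 carry 1
  1+1+1 = 1 carry 1
  1+0+1 = 0 carry 1
  0+1+1 = 0 carry 1
  0+0+1 = 1
  0+1 = 1
  0+1 = 1
  1+1 = 0 carry 1
  1+0+1 = 0 carry 1
  0+0+1 = 1
  1+1 = 0 carry 1
  1+0+1 = 0 carry 1
  1+1+1 = 1 carry 1
  0+0+1 = 1
  0+1 = 1
  1+0 = 1
  0+0 = 0
  1+1 = 0 carry 1
  1+1+1 = 1 carry 1
  0+0+1 = 1
  1+0 = 1

0b11100111100100111001110101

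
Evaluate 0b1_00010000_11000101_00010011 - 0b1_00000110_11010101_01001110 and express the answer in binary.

0b10011110111111000101

Subtract column by column in base 2:
  1-0 → 1
  1-1 → 0
  0-1 → 1 (borrow)
  0-1-1 → 0 (borrow)
  1-0-1 → 0
  0-0 → 0
  0-1 → 1 (borrow)
  0-0-1 → 1 (borrow)
  1-1-1 → 1 (borrow)
  0-0-1 → 1 (borrow)
  1-1-1 → 1 (borrow)
  0-0-1 → 1 (borrow)
  0-1-1 → 0 (borrow)
  0-0-1 → 1 (borrow)
  1-1-1 → 1 (borrow)
  1-1-1 → 1 (borrow)
  0-0-1 → 1 (borrow)
  0-1-1 → 0 (borrow)
  0-1-1 → 0 (borrow)
  0-0-1 → 1 (borrow)
  1-0-1 → 0
  0-0 → 0
  0-0 → 0
  0-0 → 0
  1-1 → 0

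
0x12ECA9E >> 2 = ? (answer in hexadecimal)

0x4BB2A7

2 bits is not a whole number of base-16 digits; in binary: 1001011101100101010011110 >> 2 = 10010111011001010100111.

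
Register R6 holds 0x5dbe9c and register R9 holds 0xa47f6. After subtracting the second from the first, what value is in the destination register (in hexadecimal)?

0x5376a6

Subtract column by column in base 16:
  c-6 → 6
  9-f → a (borrow)
  e-7-1 → 6
  b-4 → 7
  d-a → 3
  5-0 → 5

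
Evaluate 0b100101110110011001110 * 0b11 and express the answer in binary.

0b1110001100011001101010

Multiply each base-2 digit by 3, carrying:
  0×3 = 0 → write 0
  1×3 = 3 → write 1 carry 1
  1×3+1 = 4 → write 0 carry 2
  1×3+2 = 5 → write 1 carry 2
  0×3+2 = 2 → write 0 carry 1
  0×3+1 = 1 → write 1
  1×3 = 3 → write 1 carry 1
  1×3+1 = 4 → write 0 carry 2
  0×3+2 = 2 → write 0 carry 1
  0×3+1 = 1 → write 1
  1×3 = 3 → write 1 carry 1
  1×3+1 = 4 → write 0 carry 2
  0×3+2 = 2 → write 0 carry 1
  1×3+1 = 4 → write 0 carry 2
  1×3+2 = 5 → write 1 carry 2
  1×3+2 = 5 → write 1 carry 2
  0×3+2 = 2 → write 0 carry 1
  1×3+1 = 4 → write 0 carry 2
  0×3+2 = 2 → write 0 carry 1
  0×3+1 = 1 → write 1
  1×3 = 3 → write 1 carry 1
  remaining carry: 1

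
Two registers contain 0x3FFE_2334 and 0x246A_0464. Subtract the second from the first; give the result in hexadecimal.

0x1B941ED0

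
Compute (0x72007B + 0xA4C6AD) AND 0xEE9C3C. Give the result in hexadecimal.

0x68428

Add column by column in base 16, right to left:
  B+D = 8 carry 1
  7+A+1 = 2 carry 1
  0+6+1 = 7
  0+C = C
  2+4 = 6
  7+A = 1 carry 1
  final carry 1
Sum = 0x116C728; now AND with 0xEE9C3C:
  1&0=0, 1&E=0, 6&E=6, C&9=8, 7&C=4, 2&3=2, 8&C=8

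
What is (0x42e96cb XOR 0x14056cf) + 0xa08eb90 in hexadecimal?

0xf77ab94

First 0x42e96cb XOR 0x14056cf = 0x56ec004.
Add column by column in base 16, right to left:
  4+0 = 4
  0+9 = 9
  0+b = b
  c+e = a carry 1
  e+8+1 = 7 carry 1
  6+0+1 = 7
  5+a = f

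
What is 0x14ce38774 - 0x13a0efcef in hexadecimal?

Subtract column by column in base 16:
  4-f → 5 (borrow)
  7-e-1 → 8 (borrow)
  7-c-1 → a (borrow)
  8-f-1 → 8 (borrow)
  3-e-1 → 4 (borrow)
  e-0-1 → d
  c-a → 2
  4-3 → 1
  1-1 → 0

0x12d48a85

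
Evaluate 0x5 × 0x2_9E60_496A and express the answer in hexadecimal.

0xD17E16F12

Multiply each base-16 digit by 5, carrying:
  A×5 = 50 → write 2 carry 3
  6×5+3 = 33 → write 1 carry 2
  9×5+2 = 47 → write F carry 2
  4×5+2 = 22 → write 6 carry 1
  0×5+1 = 1 → write 1
  6×5 = 30 → write E carry 1
  E×5+1 = 71 → write 7 carry 4
  9×5+4 = 49 → write 1 carry 3
  2×5+3 = 13 → write D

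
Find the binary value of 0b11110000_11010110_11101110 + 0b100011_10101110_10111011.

Add column by column in base 2, right to left:
  0+1 = 1
  1+1 = 0 carry 1
  1+0+1 = 0 carry 1
  1+1+1 = 1 carry 1
  0+1+1 = 0 carry 1
  1+1+1 = 1 carry 1
  1+0+1 = 0 carry 1
  1+1+1 = 1 carry 1
  0+0+1 = 1
  1+1 = 0 carry 1
  1+1+1 = 1 carry 1
  0+1+1 = 0 carry 1
  1+0+1 = 0 carry 1
  0+1+1 = 0 carry 1
  1+0+1 = 0 carry 1
  1+1+1 = 1 carry 1
  0+1+1 = 0 carry 1
  0+1+1 = 0 carry 1
  0+0+1 = 1
  0+0 = 0
  1+0 = 1
  1+1 = 0 carry 1
  1+0+1 = 0 carry 1
  1+0+1 = 0 carry 1
  final carry 1

0b1000101001000010110101001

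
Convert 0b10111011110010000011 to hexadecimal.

Group the bits into nibbles: 1011 1011 1100 1000 0011 → BBC83.

0xBBC83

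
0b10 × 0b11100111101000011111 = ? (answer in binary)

0b111001111010000111110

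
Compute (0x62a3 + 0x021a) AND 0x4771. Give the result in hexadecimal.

0x4431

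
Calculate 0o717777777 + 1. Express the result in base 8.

The trailing 7 digits are 7 (max in base 8), so adding 1 cascades: they roll to 0 and the next digit up increments.

0o720000000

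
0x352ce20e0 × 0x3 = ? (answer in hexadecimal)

0x9f86a62a0

Multiply each base-16 digit by 3, carrying:
  0×3 = 0 → write 0
  e×3 = 42 → write a carry 2
  0×3+2 = 2 → write 2
  2×3 = 6 → write 6
  e×3 = 42 → write a carry 2
  c×3+2 = 38 → write 6 carry 2
  2×3+2 = 8 → write 8
  5×3 = 15 → write f
  3×3 = 9 → write 9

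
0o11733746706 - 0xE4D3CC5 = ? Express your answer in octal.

0o10110510401

0xE4D3CC5 = 0o1623236305 in octal.
Subtract column by column in base 8:
  6-5 → 1
  0-0 → 0
  7-3 → 4
  6-6 → 0
  4-3 → 1
  7-2 → 5
  3-3 → 0
  3-2 → 1
  7-6 → 1
  1-1 → 0
  1-0 → 1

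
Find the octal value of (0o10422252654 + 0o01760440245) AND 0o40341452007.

0o412001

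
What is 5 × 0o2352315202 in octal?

0o14224002212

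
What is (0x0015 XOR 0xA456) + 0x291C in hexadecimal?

First 0x0015 XOR 0xA456 = 0xA443.
Add column by column in base 16, right to left:
  3+C = F
  4+1 = 5
  4+9 = D
  A+2 = C

0xCD5F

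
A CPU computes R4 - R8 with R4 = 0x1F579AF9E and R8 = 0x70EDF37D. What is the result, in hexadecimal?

Subtract column by column in base 16:
  E-D → 1
  9-7 → 2
  F-3 → C
  A-F → B (borrow)
  9-D-1 → B (borrow)
  7-E-1 → 8 (borrow)
  5-0-1 → 4
  F-7 → 8
  1-0 → 1

0x1848BBC21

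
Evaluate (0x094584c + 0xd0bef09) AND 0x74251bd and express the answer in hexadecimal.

0x5004115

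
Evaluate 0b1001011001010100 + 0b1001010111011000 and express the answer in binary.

0b10010110000101100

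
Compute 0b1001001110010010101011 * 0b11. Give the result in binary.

0b11011101010111000000001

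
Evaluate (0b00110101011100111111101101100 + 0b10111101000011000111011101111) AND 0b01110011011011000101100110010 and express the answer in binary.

Add column by column in base 2, right to left:
  0+1 = 1
  0+1 = 1
  1+1 = 0 carry 1
  1+1+1 = 1 carry 1
  0+0+1 = 1
  1+1 = 0 carry 1
  1+1+1 = 1 carry 1
  0+1+1 = 0 carry 1
  1+0+1 = 0 carry 1
  1+1+1 = 1 carry 1
  1+1+1 = 1 carry 1
  1+1+1 = 1 carry 1
  1+0+1 = 0 carry 1
  1+0+1 = 0 carry 1
  1+0+1 = 0 carry 1
  0+1+1 = 0 carry 1
  0+1+1 = 0 carry 1
  1+0+1 = 0 carry 1
  1+0+1 = 0 carry 1
  1+0+1 = 0 carry 1
  0+0+1 = 1
  1+1 = 0 carry 1
  0+0+1 = 1
  1+1 = 0 carry 1
  0+1+1 = 0 carry 1
  1+1+1 = 1 carry 1
  1+1+1 = 1 carry 1
  0+0+1 = 1
  0+1 = 1
Sum = 0b11110010100000000111001011011; now AND with 0b01110011011011000101100110010:
  11110010100000000111001011011
& 01110011011011000101100110010
= 01110010000000000101000010010

0b1110010000000000101000010010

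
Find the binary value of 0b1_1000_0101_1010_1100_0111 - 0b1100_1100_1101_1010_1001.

0b10111000110100011110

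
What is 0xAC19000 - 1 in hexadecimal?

0xAC18FFF

The trailing 3 digits are 0, so subtracting 1 borrows through: they become F and the next digit up decrements.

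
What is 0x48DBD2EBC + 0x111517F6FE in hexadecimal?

0x15A2D525BA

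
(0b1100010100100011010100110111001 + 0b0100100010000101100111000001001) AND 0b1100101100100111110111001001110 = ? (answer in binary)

0b100100100000110011001000010

Add column by column in base 2, right to left:
  1+1 = 0 carry 1
  0+0+1 = 1
  0+0 = 0
  1+1 = 0 carry 1
  1+0+1 = 0 carry 1
  1+0+1 = 0 carry 1
  0+0+1 = 1
  1+0 = 1
  1+0 = 1
  0+1 = 1
  0+1 = 1
  1+1 = 0 carry 1
  0+0+1 = 1
  1+0 = 1
  0+1 = 1
  1+1 = 0 carry 1
  1+0+1 = 0 carry 1
  0+1+1 = 0 carry 1
  0+0+1 = 1
  0+0 = 0
  1+0 = 1
  0+0 = 0
  0+1 = 1
  1+0 = 1
  0+0 = 0
  1+0 = 1
  0+1 = 1
  0+0 = 0
  0+0 = 0
  1+1 = 0 carry 1
  1+0+1 = 0 carry 1
  final carry 1
Sum = 0b10000110110101000111011111000010; now AND with 0b1100101100100111110111001001110:
  10000110110101000111011111000010
& 01100101100100111110111001001110
= 00000100100100000110011001000010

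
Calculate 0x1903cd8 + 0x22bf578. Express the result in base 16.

0x3bc3250

Add column by column in base 16, right to left:
  8+8 = 0 carry 1
  d+7+1 = 5 carry 1
  c+5+1 = 2 carry 1
  3+f+1 = 3 carry 1
  0+b+1 = c
  9+2 = b
  1+2 = 3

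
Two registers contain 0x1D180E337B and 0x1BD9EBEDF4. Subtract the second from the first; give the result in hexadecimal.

0x13E224587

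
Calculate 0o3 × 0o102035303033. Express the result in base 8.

Multiply each base-8 digit by 3, carrying:
  3×3 = 9 → write 1 carry 1
  3×3+1 = 10 → write 2 carry 1
  0×3+1 = 1 → write 1
  3×3 = 9 → write 1 carry 1
  0×3+1 = 1 → write 1
  3×3 = 9 → write 1 carry 1
  5×3+1 = 16 → write 0 carry 2
  3×3+2 = 11 → write 3 carry 1
  0×3+1 = 1 → write 1
  2×3 = 6 → write 6
  0×3 = 0 → write 0
  1×3 = 3 → write 3

0o306130111121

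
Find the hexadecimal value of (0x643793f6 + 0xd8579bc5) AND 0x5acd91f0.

0x188d01b0

Add column by column in base 16, right to left:
  6+5 = b
  f+c = b carry 1
  3+b+1 = f
  9+9 = 2 carry 1
  7+7+1 = f
  3+5 = 8
  4+8 = c
  6+d = 3 carry 1
  final carry 1
Sum = 0x13c8f2fbb; now AND with 0x5acd91f0:
  1&0=0, 3&5=1, c&a=8, 8&c=8, f&d=d, 2&9=0, f&1=1, b&f=b, b&0=0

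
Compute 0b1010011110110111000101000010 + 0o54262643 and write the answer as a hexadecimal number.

0b1010011110110111000101000010 = 0xA7B7142 in hexadecimal.
0o54262643 = 0xB165A3 in hexadecimal.
Add column by column in base 16, right to left:
  2+3 = 5
  4+A = E
  1+5 = 6
  7+6 = D
  B+1 = C
  7+B = 2 carry 1
  A+0+1 = B

0xB2CD6E5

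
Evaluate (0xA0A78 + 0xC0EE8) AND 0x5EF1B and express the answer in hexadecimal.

Add column by column in base 16, right to left:
  8+8 = 0 carry 1
  7+E+1 = 6 carry 1
  A+E+1 = 9 carry 1
  0+0+1 = 1
  A+C = 6 carry 1
  final carry 1
Sum = 0x161960; now AND with 0x5EF1B:
  1&0=0, 6&5=4, 1&E=0, 9&F=9, 6&1=0, 0&B=0

0x40900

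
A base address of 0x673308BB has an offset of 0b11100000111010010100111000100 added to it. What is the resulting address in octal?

0o20324031177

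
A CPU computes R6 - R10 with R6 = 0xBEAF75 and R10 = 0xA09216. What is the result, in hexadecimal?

0x1E1D5F

Subtract column by column in base 16:
  5-6 → F (borrow)
  7-1-1 → 5
  F-2 → D
  A-9 → 1
  E-0 → E
  B-A → 1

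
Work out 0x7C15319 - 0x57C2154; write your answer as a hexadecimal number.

Subtract column by column in base 16:
  9-4 → 5
  1-5 → C (borrow)
  3-1-1 → 1
  5-2 → 3
  1-C → 5 (borrow)
  C-7-1 → 4
  7-5 → 2

0x24531C5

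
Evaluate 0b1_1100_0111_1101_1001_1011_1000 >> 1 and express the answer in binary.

Right shift by 1: drop the 1 least-significant bit.

0b111000111110110011011100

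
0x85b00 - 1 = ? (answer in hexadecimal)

The trailing 2 digits are 0, so subtracting 1 borrows through: they become F and the next digit up decrements.

0x85aff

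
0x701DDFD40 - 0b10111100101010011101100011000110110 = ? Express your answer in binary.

0x701DDFD40 = 0b11100000001110111011111110101000000 in binary.
Subtract column by column in base 2:
  0-0 → 0
  0-1 → 1 (borrow)
  0-1-1 → 0 (borrow)
  0-0-1 → 1 (borrow)
  0-1-1 → 0 (borrow)
  0-1-1 → 0 (borrow)
  1-0-1 → 0
  0-0 → 0
  1-0 → 1
  0-1 → 1 (borrow)
  1-1-1 → 1 (borrow)
  1-0-1 → 0
  1-0 → 1
  1-0 → 1
  1-1 → 0
  1-1 → 0
  1-0 → 1
  0-1 → 1 (borrow)
  1-1-1 → 1 (borrow)
  1-1-1 → 1 (borrow)
  1-0-1 → 0
  0-0 → 0
  1-1 → 0
  1-0 → 1
  1-1 → 0
  0-0 → 0
  0-1 → 1 (borrow)
  0-0-1 → 1 (borrow)
  0-0-1 → 1 (borrow)
  0-1-1 → 0 (borrow)
  0-1-1 → 0 (borrow)
  0-1-1 → 0 (borrow)
  1-1-1 → 1 (borrow)
  1-0-1 → 0
  1-1 → 0

0b100011100100011110011011100001010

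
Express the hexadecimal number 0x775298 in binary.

Expand each hex digit to 4 bits: 7=0111 7=0111 5=0101 2=0010 9=1001 8=1000.

0b11101110101001010011000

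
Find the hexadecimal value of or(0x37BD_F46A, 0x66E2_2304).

0x77FFF76E

OR each hex digit independently (no carries):
  3|6=7, 7|6=7, B|E=F, D|2=F, F|2=F, 4|3=7, 6|0=6, A|4=E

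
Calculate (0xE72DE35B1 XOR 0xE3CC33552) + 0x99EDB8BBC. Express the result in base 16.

0x9ECF88C9F

First 0xE72DE35B1 XOR 0xE3CC33552 = 0x04E1D00E3.
Add column by column in base 16, right to left:
  3+C = F
  E+B = 9 carry 1
  0+B+1 = C
  0+8 = 8
  D+B = 8 carry 1
  1+D+1 = F
  E+E = C carry 1
  4+9+1 = E
  0+9 = 9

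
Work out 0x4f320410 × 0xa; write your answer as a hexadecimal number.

0x317f428a0

Multiply each base-16 digit by 10, carrying:
  0×10 = 0 → write 0
  1×10 = 10 → write a
  4×10 = 40 → write 8 carry 2
  0×10+2 = 2 → write 2
  2×10 = 20 → write 4 carry 1
  3×10+1 = 31 → write f carry 1
  f×10+1 = 151 → write 7 carry 9
  4×10+9 = 49 → write 1 carry 3
  remaining carry: 3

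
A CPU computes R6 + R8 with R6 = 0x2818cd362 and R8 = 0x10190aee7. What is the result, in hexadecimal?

0x3831d8249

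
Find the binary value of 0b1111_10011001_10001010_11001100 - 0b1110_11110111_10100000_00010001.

0b101000011110101010111011

Subtract column by column in base 2:
  0-1 → 1 (borrow)
  0-0-1 → 1 (borrow)
  1-0-1 → 0
  1-0 → 1
  0-1 → 1 (borrow)
  0-0-1 → 1 (borrow)
  1-0-1 → 0
  1-0 → 1
  0-0 → 0
  1-0 → 1
  0-0 → 0
  1-0 → 1
  0-0 → 0
  0-1 → 1 (borrow)
  0-0-1 → 1 (borrow)
  1-1-1 → 1 (borrow)
  1-1-1 → 1 (borrow)
  0-1-1 → 0 (borrow)
  0-1-1 → 0 (borrow)
  1-0-1 → 0
  1-1 → 0
  0-1 → 1 (borrow)
  0-1-1 → 0 (borrow)
  1-1-1 → 1 (borrow)
  1-0-1 → 0
  1-1 → 0
  1-1 → 0
  1-1 → 0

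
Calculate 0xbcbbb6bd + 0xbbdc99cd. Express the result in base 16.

0x17898508a

Add column by column in base 16, right to left:
  d+d = a carry 1
  b+c+1 = 8 carry 1
  6+9+1 = 0 carry 1
  b+9+1 = 5 carry 1
  b+c+1 = 8 carry 1
  b+d+1 = 9 carry 1
  c+b+1 = 8 carry 1
  b+b+1 = 7 carry 1
  final carry 1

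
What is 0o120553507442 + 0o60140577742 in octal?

0o200714307404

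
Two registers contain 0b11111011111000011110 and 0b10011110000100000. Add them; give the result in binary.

Add column by column in base 2, right to left:
  0+0 = 0
  1+0 = 1
  1+0 = 1
  1+0 = 1
  1+0 = 1
  0+1 = 1
  0+0 = 0
  0+0 = 0
  0+0 = 0
  1+0 = 1
  1+1 = 0 carry 1
  1+1+1 = 1 carry 1
  1+1+1 = 1 carry 1
  1+1+1 = 1 carry 1
  0+0+1 = 1
  1+0 = 1
  1+1 = 0 carry 1
  1+0+1 = 0 carry 1
  1+0+1 = 0 carry 1
  1+0+1 = 0 carry 1
  final carry 1

0b100001111101000111110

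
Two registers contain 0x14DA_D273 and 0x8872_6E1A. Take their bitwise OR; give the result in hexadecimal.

OR each hex digit independently (no carries):
  1|8=9, 4|8=C, D|7=F, A|2=A, D|6=F, 2|E=E, 7|1=7, 3|A=B

0x9CFAFE7B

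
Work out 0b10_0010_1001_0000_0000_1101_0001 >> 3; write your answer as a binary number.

0b10001010010000000011010

Right shift by 3: drop the 3 least-significant bits.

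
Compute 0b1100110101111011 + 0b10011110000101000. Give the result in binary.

0b100000100110100011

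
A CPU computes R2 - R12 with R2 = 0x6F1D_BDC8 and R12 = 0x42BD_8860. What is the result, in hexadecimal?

0x2C603568

Subtract column by column in base 16:
  8-0 → 8
  C-6 → 6
  D-8 → 5
  B-8 → 3
  D-D → 0
  1-B → 6 (borrow)
  F-2-1 → C
  6-4 → 2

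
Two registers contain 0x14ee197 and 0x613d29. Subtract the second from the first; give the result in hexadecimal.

0xeda46e

Subtract column by column in base 16:
  7-9 → e (borrow)
  9-2-1 → 6
  1-d → 4 (borrow)
  e-3-1 → a
  e-1 → d
  4-6 → e (borrow)
  1-0-1 → 0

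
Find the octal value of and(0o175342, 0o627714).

0o025300

AND each oct digit independently (no carries):
  1&6=0, 7&2=2, 5&7=5, 3&7=3, 4&1=0, 2&4=0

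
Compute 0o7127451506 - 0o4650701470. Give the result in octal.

Subtract column by column in base 8:
  6-0 → 6
  0-7 → 1 (borrow)
  5-4-1 → 0
  1-1 → 0
  5-0 → 5
  4-7 → 5 (borrow)
  7-0-1 → 6
  2-5 → 5 (borrow)
  1-6-1 → 2 (borrow)
  7-4-1 → 2

0o2256550016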